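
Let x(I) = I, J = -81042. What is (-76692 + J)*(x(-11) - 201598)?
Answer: 31800594006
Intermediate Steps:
(-76692 + J)*(x(-11) - 201598) = (-76692 - 81042)*(-11 - 201598) = -157734*(-201609) = 31800594006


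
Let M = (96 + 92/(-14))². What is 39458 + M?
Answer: 2325318/49 ≈ 47456.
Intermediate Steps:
M = 391876/49 (M = (96 + 92*(-1/14))² = (96 - 46/7)² = (626/7)² = 391876/49 ≈ 7997.5)
39458 + M = 39458 + 391876/49 = 2325318/49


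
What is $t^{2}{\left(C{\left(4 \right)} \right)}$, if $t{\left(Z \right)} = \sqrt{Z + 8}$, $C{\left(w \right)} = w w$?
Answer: $24$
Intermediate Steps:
$C{\left(w \right)} = w^{2}$
$t{\left(Z \right)} = \sqrt{8 + Z}$
$t^{2}{\left(C{\left(4 \right)} \right)} = \left(\sqrt{8 + 4^{2}}\right)^{2} = \left(\sqrt{8 + 16}\right)^{2} = \left(\sqrt{24}\right)^{2} = \left(2 \sqrt{6}\right)^{2} = 24$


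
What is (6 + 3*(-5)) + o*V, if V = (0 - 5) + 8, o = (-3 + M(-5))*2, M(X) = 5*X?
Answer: -177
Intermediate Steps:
o = -56 (o = (-3 + 5*(-5))*2 = (-3 - 25)*2 = -28*2 = -56)
V = 3 (V = -5 + 8 = 3)
(6 + 3*(-5)) + o*V = (6 + 3*(-5)) - 56*3 = (6 - 15) - 168 = -9 - 168 = -177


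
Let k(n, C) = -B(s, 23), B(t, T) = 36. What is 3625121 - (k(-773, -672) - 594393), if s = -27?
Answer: 4219550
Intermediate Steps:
k(n, C) = -36 (k(n, C) = -1*36 = -36)
3625121 - (k(-773, -672) - 594393) = 3625121 - (-36 - 594393) = 3625121 - 1*(-594429) = 3625121 + 594429 = 4219550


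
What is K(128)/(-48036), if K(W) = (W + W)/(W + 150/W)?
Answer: -4096/99278403 ≈ -4.1258e-5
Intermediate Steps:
K(W) = 2*W/(W + 150/W) (K(W) = (2*W)/(W + 150/W) = 2*W/(W + 150/W))
K(128)/(-48036) = (2*128²/(150 + 128²))/(-48036) = (2*16384/(150 + 16384))*(-1/48036) = (2*16384/16534)*(-1/48036) = (2*16384*(1/16534))*(-1/48036) = (16384/8267)*(-1/48036) = -4096/99278403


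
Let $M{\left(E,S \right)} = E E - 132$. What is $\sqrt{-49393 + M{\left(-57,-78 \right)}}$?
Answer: $2 i \sqrt{11569} \approx 215.12 i$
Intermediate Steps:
$M{\left(E,S \right)} = -132 + E^{2}$ ($M{\left(E,S \right)} = E^{2} - 132 = -132 + E^{2}$)
$\sqrt{-49393 + M{\left(-57,-78 \right)}} = \sqrt{-49393 - \left(132 - \left(-57\right)^{2}\right)} = \sqrt{-49393 + \left(-132 + 3249\right)} = \sqrt{-49393 + 3117} = \sqrt{-46276} = 2 i \sqrt{11569}$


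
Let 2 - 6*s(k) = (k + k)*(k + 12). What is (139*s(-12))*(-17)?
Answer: -2363/3 ≈ -787.67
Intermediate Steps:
s(k) = ⅓ - k*(12 + k)/3 (s(k) = ⅓ - (k + k)*(k + 12)/6 = ⅓ - 2*k*(12 + k)/6 = ⅓ - k*(12 + k)/3)
(139*s(-12))*(-17) = (139*(⅓ - 4*(-12) - ⅓*(-12)²))*(-17) = (139*(⅓ + 48 - ⅓*144))*(-17) = (139*(⅓ + 48 - 48))*(-17) = (139*(⅓))*(-17) = (139/3)*(-17) = -2363/3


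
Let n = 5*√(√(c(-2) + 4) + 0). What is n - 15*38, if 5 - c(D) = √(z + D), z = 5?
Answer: -570 + 5*(9 - √3)^(¼) ≈ -561.79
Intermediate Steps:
c(D) = 5 - √(5 + D)
n = 5*(9 - √3)^(¼) (n = 5*√(√((5 - √(5 - 2)) + 4) + 0) = 5*√(√((5 - √3) + 4) + 0) = 5*√(√(9 - √3) + 0) = 5*√(√(9 - √3)) = 5*(9 - √3)^(¼) ≈ 8.2096)
n - 15*38 = 5*(9 - √3)^(¼) - 15*38 = 5*(9 - √3)^(¼) - 570 = -570 + 5*(9 - √3)^(¼)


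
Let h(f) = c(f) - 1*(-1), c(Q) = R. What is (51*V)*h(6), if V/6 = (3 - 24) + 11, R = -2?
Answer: 3060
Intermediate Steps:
c(Q) = -2
h(f) = -1 (h(f) = -2 - 1*(-1) = -2 + 1 = -1)
V = -60 (V = 6*((3 - 24) + 11) = 6*(-21 + 11) = 6*(-10) = -60)
(51*V)*h(6) = (51*(-60))*(-1) = -3060*(-1) = 3060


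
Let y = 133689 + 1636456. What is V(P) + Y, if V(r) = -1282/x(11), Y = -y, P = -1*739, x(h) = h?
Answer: -19472877/11 ≈ -1.7703e+6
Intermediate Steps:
y = 1770145
P = -739
Y = -1770145 (Y = -1*1770145 = -1770145)
V(r) = -1282/11
V(P) + Y = -1282/11 - 1770145 = -19472877/11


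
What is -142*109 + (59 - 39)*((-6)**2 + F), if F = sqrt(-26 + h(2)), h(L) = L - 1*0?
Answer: -14758 + 40*I*sqrt(6) ≈ -14758.0 + 97.98*I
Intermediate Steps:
h(L) = L (h(L) = L + 0 = L)
F = 2*I*sqrt(6) (F = sqrt(-26 + 2) = sqrt(-24) = 2*I*sqrt(6) ≈ 4.899*I)
-142*109 + (59 - 39)*((-6)**2 + F) = -142*109 + (59 - 39)*((-6)**2 + 2*I*sqrt(6)) = -15478 + 20*(36 + 2*I*sqrt(6)) = -15478 + (720 + 40*I*sqrt(6)) = -14758 + 40*I*sqrt(6)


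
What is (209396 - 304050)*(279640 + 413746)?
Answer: -65631758444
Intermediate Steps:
(209396 - 304050)*(279640 + 413746) = -94654*693386 = -65631758444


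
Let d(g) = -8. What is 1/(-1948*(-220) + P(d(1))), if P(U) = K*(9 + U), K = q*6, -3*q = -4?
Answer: 1/428568 ≈ 2.3334e-6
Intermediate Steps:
q = 4/3 (q = -⅓*(-4) = 4/3 ≈ 1.3333)
K = 8 (K = (4/3)*6 = 8)
P(U) = 72 + 8*U (P(U) = 8*(9 + U) = 72 + 8*U)
1/(-1948*(-220) + P(d(1))) = 1/(-1948*(-220) + (72 + 8*(-8))) = 1/(428560 + (72 - 64)) = 1/(428560 + 8) = 1/428568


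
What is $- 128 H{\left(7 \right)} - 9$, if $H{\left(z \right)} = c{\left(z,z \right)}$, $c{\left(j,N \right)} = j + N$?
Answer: $-1801$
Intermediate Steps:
$c{\left(j,N \right)} = N + j$
$H{\left(z \right)} = 2 z$ ($H{\left(z \right)} = z + z = 2 z$)
$- 128 H{\left(7 \right)} - 9 = - 128 \cdot 2 \cdot 7 - 9 = \left(-128\right) 14 - 9 = -1792 - 9 = -1801$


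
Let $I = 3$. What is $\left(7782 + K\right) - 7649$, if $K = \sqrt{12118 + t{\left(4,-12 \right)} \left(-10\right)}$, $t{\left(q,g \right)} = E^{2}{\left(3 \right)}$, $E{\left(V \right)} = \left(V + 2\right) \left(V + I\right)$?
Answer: $133 + \sqrt{3118} \approx 188.84$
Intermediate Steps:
$E{\left(V \right)} = \left(2 + V\right) \left(3 + V\right)$ ($E{\left(V \right)} = \left(V + 2\right) \left(V + 3\right) = \left(2 + V\right) \left(3 + V\right)$)
$t{\left(q,g \right)} = 900$ ($t{\left(q,g \right)} = \left(6 + 3^{2} + 5 \cdot 3\right)^{2} = \left(6 + 9 + 15\right)^{2} = 30^{2} = 900$)
$K = \sqrt{3118}$ ($K = \sqrt{12118 + 900 \left(-10\right)} = \sqrt{12118 - 9000} = \sqrt{3118} \approx 55.839$)
$\left(7782 + K\right) - 7649 = \left(7782 + \sqrt{3118}\right) - 7649 = 133 + \sqrt{3118}$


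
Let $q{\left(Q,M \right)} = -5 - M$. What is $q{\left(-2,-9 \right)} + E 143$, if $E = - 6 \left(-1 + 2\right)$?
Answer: $-854$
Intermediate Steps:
$E = -6$ ($E = \left(-6\right) 1 = -6$)
$q{\left(-2,-9 \right)} + E 143 = \left(-5 - -9\right) - 858 = \left(-5 + 9\right) - 858 = 4 - 858 = -854$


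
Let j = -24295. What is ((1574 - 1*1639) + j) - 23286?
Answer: -47646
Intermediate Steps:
((1574 - 1*1639) + j) - 23286 = ((1574 - 1*1639) - 24295) - 23286 = ((1574 - 1639) - 24295) - 23286 = (-65 - 24295) - 23286 = -24360 - 23286 = -47646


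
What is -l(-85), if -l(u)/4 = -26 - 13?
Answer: -156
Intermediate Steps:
l(u) = 156 (l(u) = -4*(-26 - 13) = -4*(-39) = 156)
-l(-85) = -1*156 = -156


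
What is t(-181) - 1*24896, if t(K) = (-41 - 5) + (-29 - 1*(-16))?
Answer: -24955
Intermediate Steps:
t(K) = -59 (t(K) = -46 + (-29 + 16) = -46 - 13 = -59)
t(-181) - 1*24896 = -59 - 1*24896 = -59 - 24896 = -24955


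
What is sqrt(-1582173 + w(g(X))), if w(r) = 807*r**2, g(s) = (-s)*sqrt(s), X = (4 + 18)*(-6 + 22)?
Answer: sqrt(35195083683) ≈ 1.8760e+5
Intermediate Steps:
X = 352 (X = 22*16 = 352)
g(s) = -s**(3/2)
sqrt(-1582173 + w(g(X))) = sqrt(-1582173 + 807*(-352**(3/2))**2) = sqrt(-1582173 + 807*(-1408*sqrt(22))**2) = sqrt(-1582173 + 807*43614208) = sqrt(-1582173 + 35196665856) = sqrt(35195083683)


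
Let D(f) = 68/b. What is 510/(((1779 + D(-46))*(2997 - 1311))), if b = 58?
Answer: 493/2901325 ≈ 0.00016992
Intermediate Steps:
D(f) = 34/29 (D(f) = 68/58 = 68*(1/58) = 34/29)
510/(((1779 + D(-46))*(2997 - 1311))) = 510/(((1779 + 34/29)*(2997 - 1311))) = 510/(((51625/29)*1686)) = 510/(87039750/29) = 510*(29/87039750) = 493/2901325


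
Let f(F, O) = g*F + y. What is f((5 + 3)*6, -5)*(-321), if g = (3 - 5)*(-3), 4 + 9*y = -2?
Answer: -92234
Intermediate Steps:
y = -⅔ (y = -4/9 + (⅑)*(-2) = -4/9 - 2/9 = -⅔ ≈ -0.66667)
g = 6 (g = -2*(-3) = 6)
f(F, O) = -⅔ + 6*F (f(F, O) = 6*F - ⅔ = -⅔ + 6*F)
f((5 + 3)*6, -5)*(-321) = (-⅔ + 6*((5 + 3)*6))*(-321) = (-⅔ + 6*(8*6))*(-321) = (-⅔ + 6*48)*(-321) = (-⅔ + 288)*(-321) = (862/3)*(-321) = -92234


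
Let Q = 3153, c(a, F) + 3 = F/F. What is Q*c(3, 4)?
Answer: -6306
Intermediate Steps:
c(a, F) = -2 (c(a, F) = -3 + F/F = -3 + 1 = -2)
Q*c(3, 4) = 3153*(-2) = -6306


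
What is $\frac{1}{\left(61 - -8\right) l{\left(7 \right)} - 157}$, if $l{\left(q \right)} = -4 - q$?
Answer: $- \frac{1}{916} \approx -0.0010917$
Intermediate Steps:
$\frac{1}{\left(61 - -8\right) l{\left(7 \right)} - 157} = \frac{1}{\left(61 - -8\right) \left(-4 - 7\right) - 157} = \frac{1}{\left(61 + 8\right) \left(-4 - 7\right) - 157} = \frac{1}{69 \left(-11\right) - 157} = \frac{1}{-759 - 157} = \frac{1}{-916} = - \frac{1}{916}$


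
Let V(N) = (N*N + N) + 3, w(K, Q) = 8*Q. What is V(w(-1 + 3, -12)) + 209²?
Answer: 52804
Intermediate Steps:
V(N) = 3 + N + N² (V(N) = (N² + N) + 3 = (N + N²) + 3 = 3 + N + N²)
V(w(-1 + 3, -12)) + 209² = (3 + 8*(-12) + (8*(-12))²) + 209² = (3 - 96 + (-96)²) + 43681 = (3 - 96 + 9216) + 43681 = 9123 + 43681 = 52804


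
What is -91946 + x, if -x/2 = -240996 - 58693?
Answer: 507432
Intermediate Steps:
x = 599378 (x = -2*(-240996 - 58693) = -2*(-299689) = 599378)
-91946 + x = -91946 + 599378 = 507432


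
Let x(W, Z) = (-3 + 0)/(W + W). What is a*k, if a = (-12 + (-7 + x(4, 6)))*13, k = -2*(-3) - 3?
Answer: -6045/8 ≈ -755.63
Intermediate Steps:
x(W, Z) = -3/(2*W) (x(W, Z) = -3*1/(2*W) = -3/(2*W))
k = 3 (k = 6 - 3 = 3)
a = -2015/8 (a = (-12 + (-7 - 3/2/4))*13 = (-12 + (-7 - 3/2*1/4))*13 = (-12 + (-7 - 3/8))*13 = (-12 - 59/8)*13 = -155/8*13 = -2015/8 ≈ -251.88)
a*k = -2015/8*3 = -6045/8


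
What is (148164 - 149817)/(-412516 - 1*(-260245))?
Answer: 551/50757 ≈ 0.010856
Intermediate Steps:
(148164 - 149817)/(-412516 - 1*(-260245)) = -1653/(-412516 + 260245) = -1653/(-152271) = -1653*(-1/152271) = 551/50757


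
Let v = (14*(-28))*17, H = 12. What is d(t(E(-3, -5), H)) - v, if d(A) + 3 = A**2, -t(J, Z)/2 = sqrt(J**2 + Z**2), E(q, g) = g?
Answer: 7337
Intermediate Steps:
t(J, Z) = -2*sqrt(J**2 + Z**2)
d(A) = -3 + A**2
v = -6664 (v = -392*17 = -6664)
d(t(E(-3, -5), H)) - v = (-3 + (-2*sqrt((-5)**2 + 12**2))**2) - 1*(-6664) = (-3 + (-2*sqrt(25 + 144))**2) + 6664 = (-3 + (-2*sqrt(169))**2) + 6664 = (-3 + (-2*13)**2) + 6664 = (-3 + (-26)**2) + 6664 = (-3 + 676) + 6664 = 673 + 6664 = 7337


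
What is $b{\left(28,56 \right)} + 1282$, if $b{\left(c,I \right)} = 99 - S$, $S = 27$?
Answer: $1354$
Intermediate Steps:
$b{\left(c,I \right)} = 72$ ($b{\left(c,I \right)} = 99 - 27 = 72$)
$b{\left(28,56 \right)} + 1282 = 72 + 1282 = 1354$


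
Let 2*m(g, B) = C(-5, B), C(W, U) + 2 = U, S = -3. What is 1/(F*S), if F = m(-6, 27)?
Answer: -2/75 ≈ -0.026667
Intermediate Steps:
C(W, U) = -2 + U
m(g, B) = -1 + B/2 (m(g, B) = (-2 + B)/2 = -1 + B/2)
F = 25/2 (F = -1 + (½)*27 = -1 + 27/2 = 25/2 ≈ 12.500)
1/(F*S) = 1/((25/2)*(-3)) = 1/(-75/2) = -2/75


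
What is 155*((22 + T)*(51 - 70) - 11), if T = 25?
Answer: -140120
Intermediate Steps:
155*((22 + T)*(51 - 70) - 11) = 155*((22 + 25)*(51 - 70) - 11) = 155*(47*(-19) - 11) = 155*(-893 - 11) = 155*(-904) = -140120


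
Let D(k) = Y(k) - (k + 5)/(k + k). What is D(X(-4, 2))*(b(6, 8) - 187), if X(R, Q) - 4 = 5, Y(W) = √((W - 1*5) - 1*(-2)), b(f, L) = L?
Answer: 1253/9 - 179*√6 ≈ -299.24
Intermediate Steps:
Y(W) = √(-3 + W) (Y(W) = √((W - 5) + 2) = √((-5 + W) + 2) = √(-3 + W))
X(R, Q) = 9 (X(R, Q) = 4 + 5 = 9)
D(k) = √(-3 + k) - (5 + k)/(2*k) (D(k) = √(-3 + k) - (k + 5)/(k + k) = √(-3 + k) - (5 + k)/(2*k))
D(X(-4, 2))*(b(6, 8) - 187) = (-½ + √(-3 + 9) - 5/2/9)*(8 - 187) = (-½ + √6 - 5/2*⅑)*(-179) = (-½ + √6 - 5/18)*(-179) = (-7/9 + √6)*(-179) = 1253/9 - 179*√6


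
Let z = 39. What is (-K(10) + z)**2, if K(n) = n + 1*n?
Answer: 361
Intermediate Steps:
K(n) = 2*n (K(n) = n + n = 2*n)
(-K(10) + z)**2 = (-2*10 + 39)**2 = (-1*20 + 39)**2 = (-20 + 39)**2 = 19**2 = 361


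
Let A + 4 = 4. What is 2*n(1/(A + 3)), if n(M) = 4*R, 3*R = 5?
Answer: 40/3 ≈ 13.333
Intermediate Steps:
R = 5/3 (R = (⅓)*5 = 5/3 ≈ 1.6667)
A = 0 (A = -4 + 4 = 0)
n(M) = 20/3 (n(M) = 4*(5/3) = 20/3)
2*n(1/(A + 3)) = 2*(20/3) = 40/3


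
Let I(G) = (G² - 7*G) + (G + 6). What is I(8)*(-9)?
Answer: -198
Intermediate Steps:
I(G) = 6 + G² - 6*G (I(G) = (G² - 7*G) + (6 + G) = 6 + G² - 6*G)
I(8)*(-9) = (6 + 8² - 6*8)*(-9) = (6 + 64 - 48)*(-9) = 22*(-9) = -198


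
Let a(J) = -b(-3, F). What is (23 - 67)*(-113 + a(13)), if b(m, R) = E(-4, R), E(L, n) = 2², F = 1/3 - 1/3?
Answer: 5148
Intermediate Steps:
F = 0 (F = 1*(⅓) - 1*⅓ = ⅓ - ⅓ = 0)
E(L, n) = 4
b(m, R) = 4
a(J) = -4 (a(J) = -1*4 = -4)
(23 - 67)*(-113 + a(13)) = (23 - 67)*(-113 - 4) = -44*(-117) = 5148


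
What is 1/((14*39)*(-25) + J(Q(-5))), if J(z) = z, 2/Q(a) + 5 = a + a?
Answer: -15/204752 ≈ -7.3259e-5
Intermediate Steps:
Q(a) = 2/(-5 + 2*a) (Q(a) = 2/(-5 + (a + a)) = 2/(-5 + 2*a))
1/((14*39)*(-25) + J(Q(-5))) = 1/((14*39)*(-25) + 2/(-5 + 2*(-5))) = 1/(546*(-25) + 2/(-5 - 10)) = 1/(-13650 + 2/(-15)) = 1/(-13650 + 2*(-1/15)) = 1/(-13650 - 2/15) = 1/(-204752/15) = -15/204752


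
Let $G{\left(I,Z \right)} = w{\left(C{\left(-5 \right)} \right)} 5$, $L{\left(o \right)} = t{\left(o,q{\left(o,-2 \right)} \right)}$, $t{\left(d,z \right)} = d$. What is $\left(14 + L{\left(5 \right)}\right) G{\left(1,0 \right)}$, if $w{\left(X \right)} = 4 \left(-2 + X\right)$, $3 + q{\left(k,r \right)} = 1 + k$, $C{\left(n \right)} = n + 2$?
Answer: $-1900$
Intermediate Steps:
$C{\left(n \right)} = 2 + n$
$q{\left(k,r \right)} = -2 + k$ ($q{\left(k,r \right)} = -3 + \left(1 + k\right) = -2 + k$)
$L{\left(o \right)} = o$
$w{\left(X \right)} = -8 + 4 X$
$G{\left(I,Z \right)} = -100$ ($G{\left(I,Z \right)} = \left(-8 + 4 \left(2 - 5\right)\right) 5 = \left(-8 + 4 \left(-3\right)\right) 5 = \left(-8 - 12\right) 5 = \left(-20\right) 5 = -100$)
$\left(14 + L{\left(5 \right)}\right) G{\left(1,0 \right)} = \left(14 + 5\right) \left(-100\right) = 19 \left(-100\right) = -1900$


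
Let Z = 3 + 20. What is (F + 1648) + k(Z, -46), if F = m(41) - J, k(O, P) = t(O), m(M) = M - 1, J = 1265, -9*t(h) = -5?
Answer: 3812/9 ≈ 423.56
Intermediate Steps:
Z = 23
t(h) = 5/9 (t(h) = -1/9*(-5) = 5/9)
m(M) = -1 + M
k(O, P) = 5/9
F = -1225 (F = (-1 + 41) - 1*1265 = 40 - 1265 = -1225)
(F + 1648) + k(Z, -46) = (-1225 + 1648) + 5/9 = 423 + 5/9 = 3812/9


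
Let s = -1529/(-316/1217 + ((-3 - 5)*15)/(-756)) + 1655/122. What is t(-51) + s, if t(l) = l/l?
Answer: 3578951356/236009 ≈ 15164.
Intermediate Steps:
t(l) = 1
s = 3578715347/236009 (s = -1529/(-316*1/1217 - 8*15*(-1/756)) + 1655*(1/122) = -1529/(-316/1217 - 120*(-1/756)) + 1655/122 = -1529/(-316/1217 + 10/63) + 1655/122 = -1529/(-7738/76671) + 1655/122 = -1529*(-76671/7738) + 1655/122 = 117229959/7738 + 1655/122 = 3578715347/236009 ≈ 15163.)
t(-51) + s = 1 + 3578715347/236009 = 3578951356/236009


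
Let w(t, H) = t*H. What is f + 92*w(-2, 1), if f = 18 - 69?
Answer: -235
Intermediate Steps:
w(t, H) = H*t
f = -51
f + 92*w(-2, 1) = -51 + 92*(1*(-2)) = -51 + 92*(-2) = -51 - 184 = -235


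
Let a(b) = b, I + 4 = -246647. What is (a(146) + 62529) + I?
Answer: -183976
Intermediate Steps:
I = -246651 (I = -4 - 246647 = -246651)
(a(146) + 62529) + I = (146 + 62529) - 246651 = 62675 - 246651 = -183976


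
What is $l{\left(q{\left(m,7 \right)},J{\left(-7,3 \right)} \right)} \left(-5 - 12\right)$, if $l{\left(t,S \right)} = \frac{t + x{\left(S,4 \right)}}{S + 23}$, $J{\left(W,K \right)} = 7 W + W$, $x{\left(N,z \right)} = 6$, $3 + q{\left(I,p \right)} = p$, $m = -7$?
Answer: $\frac{170}{33} \approx 5.1515$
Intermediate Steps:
$q{\left(I,p \right)} = -3 + p$
$J{\left(W,K \right)} = 8 W$
$l{\left(t,S \right)} = \frac{6 + t}{23 + S}$ ($l{\left(t,S \right)} = \frac{t + 6}{S + 23} = \frac{6 + t}{23 + S}$)
$l{\left(q{\left(m,7 \right)},J{\left(-7,3 \right)} \right)} \left(-5 - 12\right) = \frac{6 + \left(-3 + 7\right)}{23 + 8 \left(-7\right)} \left(-5 - 12\right) = \frac{6 + 4}{23 - 56} \left(-5 - 12\right) = \frac{1}{-33} \cdot 10 \left(-17\right) = \left(- \frac{1}{33}\right) 10 \left(-17\right) = \left(- \frac{10}{33}\right) \left(-17\right) = \frac{170}{33}$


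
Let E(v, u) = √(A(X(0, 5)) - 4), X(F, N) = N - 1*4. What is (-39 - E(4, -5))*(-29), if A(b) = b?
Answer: 1131 + 29*I*√3 ≈ 1131.0 + 50.229*I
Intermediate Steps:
X(F, N) = -4 + N (X(F, N) = N - 4 = -4 + N)
E(v, u) = I*√3 (E(v, u) = √((-4 + 5) - 4) = √(1 - 4) = √(-3) = I*√3)
(-39 - E(4, -5))*(-29) = (-39 - I*√3)*(-29) = 1131 + 29*I*√3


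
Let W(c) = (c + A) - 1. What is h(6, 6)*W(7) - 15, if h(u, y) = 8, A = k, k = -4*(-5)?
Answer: 193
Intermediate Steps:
k = 20
A = 20
W(c) = 19 + c (W(c) = (c + 20) - 1 = (20 + c) - 1 = 19 + c)
h(6, 6)*W(7) - 15 = 8*(19 + 7) - 15 = 8*26 - 15 = 208 - 15 = 193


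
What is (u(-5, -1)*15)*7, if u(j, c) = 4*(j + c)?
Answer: -2520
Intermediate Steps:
u(j, c) = 4*c + 4*j (u(j, c) = 4*(c + j) = 4*c + 4*j)
(u(-5, -1)*15)*7 = ((4*(-1) + 4*(-5))*15)*7 = ((-4 - 20)*15)*7 = -24*15*7 = -360*7 = -2520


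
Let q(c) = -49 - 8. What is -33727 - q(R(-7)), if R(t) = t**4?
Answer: -33670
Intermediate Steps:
q(c) = -57
-33727 - q(R(-7)) = -33727 - 1*(-57) = -33727 + 57 = -33670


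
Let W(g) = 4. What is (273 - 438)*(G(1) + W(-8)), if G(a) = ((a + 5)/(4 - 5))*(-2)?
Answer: -2640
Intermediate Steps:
G(a) = 10 + 2*a (G(a) = ((5 + a)/(-1))*(-2) = ((5 + a)*(-1))*(-2) = (-5 - a)*(-2) = 10 + 2*a)
(273 - 438)*(G(1) + W(-8)) = (273 - 438)*((10 + 2*1) + 4) = -165*((10 + 2) + 4) = -165*(12 + 4) = -165*16 = -2640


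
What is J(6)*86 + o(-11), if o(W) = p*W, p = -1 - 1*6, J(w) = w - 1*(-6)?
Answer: 1109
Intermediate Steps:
J(w) = 6 + w (J(w) = w + 6 = 6 + w)
p = -7 (p = -1 - 6 = -7)
o(W) = -7*W
J(6)*86 + o(-11) = (6 + 6)*86 - 7*(-11) = 12*86 + 77 = 1032 + 77 = 1109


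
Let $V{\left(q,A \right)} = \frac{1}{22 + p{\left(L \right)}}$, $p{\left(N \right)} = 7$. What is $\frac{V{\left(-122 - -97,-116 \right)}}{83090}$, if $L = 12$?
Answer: $\frac{1}{2409610} \approx 4.15 \cdot 10^{-7}$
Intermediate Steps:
$V{\left(q,A \right)} = \frac{1}{29}$ ($V{\left(q,A \right)} = \frac{1}{22 + 7} = \frac{1}{29}$)
$\frac{V{\left(-122 - -97,-116 \right)}}{83090} = \frac{1}{29 \cdot 83090} = \frac{1}{29} \cdot \frac{1}{83090} = \frac{1}{2409610}$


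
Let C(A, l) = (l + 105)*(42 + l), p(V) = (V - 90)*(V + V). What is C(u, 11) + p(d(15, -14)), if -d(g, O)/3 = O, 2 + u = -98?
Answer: 2116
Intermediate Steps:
u = -100 (u = -2 - 98 = -100)
d(g, O) = -3*O
p(V) = 2*V*(-90 + V) (p(V) = (-90 + V)*(2*V) = 2*V*(-90 + V))
C(A, l) = (42 + l)*(105 + l) (C(A, l) = (105 + l)*(42 + l) = (42 + l)*(105 + l))
C(u, 11) + p(d(15, -14)) = (4410 + 11**2 + 147*11) + 2*(-3*(-14))*(-90 - 3*(-14)) = (4410 + 121 + 1617) + 2*42*(-90 + 42) = 6148 + 2*42*(-48) = 6148 - 4032 = 2116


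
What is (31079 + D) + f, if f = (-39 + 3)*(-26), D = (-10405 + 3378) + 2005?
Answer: 26993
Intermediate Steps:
D = -5022 (D = -7027 + 2005 = -5022)
f = 936 (f = -36*(-26) = 936)
(31079 + D) + f = (31079 - 5022) + 936 = 26057 + 936 = 26993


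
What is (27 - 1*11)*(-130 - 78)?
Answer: -3328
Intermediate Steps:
(27 - 1*11)*(-130 - 78) = (27 - 11)*(-208) = 16*(-208) = -3328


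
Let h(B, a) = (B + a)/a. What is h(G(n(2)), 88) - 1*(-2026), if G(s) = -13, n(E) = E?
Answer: 178363/88 ≈ 2026.9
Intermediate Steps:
h(B, a) = (B + a)/a
h(G(n(2)), 88) - 1*(-2026) = (-13 + 88)/88 - 1*(-2026) = (1/88)*75 + 2026 = 75/88 + 2026 = 178363/88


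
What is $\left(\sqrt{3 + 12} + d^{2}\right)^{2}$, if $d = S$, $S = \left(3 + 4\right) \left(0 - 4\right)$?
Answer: $\left(784 + \sqrt{15}\right)^{2} \approx 6.2074 \cdot 10^{5}$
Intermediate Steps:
$S = -28$ ($S = 7 \left(-4\right) = -28$)
$d = -28$
$\left(\sqrt{3 + 12} + d^{2}\right)^{2} = \left(\sqrt{3 + 12} + \left(-28\right)^{2}\right)^{2} = \left(\sqrt{15} + 784\right)^{2} = \left(784 + \sqrt{15}\right)^{2}$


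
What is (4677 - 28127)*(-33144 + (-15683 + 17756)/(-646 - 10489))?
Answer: 1730893805970/2227 ≈ 7.7723e+8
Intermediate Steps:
(4677 - 28127)*(-33144 + (-15683 + 17756)/(-646 - 10489)) = -23450*(-33144 + 2073/(-11135)) = -23450*(-33144 + 2073*(-1/11135)) = -23450*(-33144 - 2073/11135) = -23450*(-369060513/11135) = 1730893805970/2227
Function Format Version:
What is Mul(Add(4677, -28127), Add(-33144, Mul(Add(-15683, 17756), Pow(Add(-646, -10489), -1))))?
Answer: Rational(1730893805970, 2227) ≈ 7.7723e+8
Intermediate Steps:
Mul(Add(4677, -28127), Add(-33144, Mul(Add(-15683, 17756), Pow(Add(-646, -10489), -1)))) = Mul(-23450, Add(-33144, Mul(2073, Pow(-11135, -1)))) = Mul(-23450, Add(-33144, Mul(2073, Rational(-1, 11135)))) = Mul(-23450, Add(-33144, Rational(-2073, 11135))) = Mul(-23450, Rational(-369060513, 11135)) = Rational(1730893805970, 2227)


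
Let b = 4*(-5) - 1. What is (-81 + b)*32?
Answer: -3264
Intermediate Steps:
b = -21 (b = -20 - 1 = -21)
(-81 + b)*32 = (-81 - 21)*32 = -102*32 = -3264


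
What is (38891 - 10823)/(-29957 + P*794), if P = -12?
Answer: -28068/39485 ≈ -0.71085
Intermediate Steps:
(38891 - 10823)/(-29957 + P*794) = (38891 - 10823)/(-29957 - 12*794) = 28068/(-29957 - 9528) = 28068/(-39485) = 28068*(-1/39485) = -28068/39485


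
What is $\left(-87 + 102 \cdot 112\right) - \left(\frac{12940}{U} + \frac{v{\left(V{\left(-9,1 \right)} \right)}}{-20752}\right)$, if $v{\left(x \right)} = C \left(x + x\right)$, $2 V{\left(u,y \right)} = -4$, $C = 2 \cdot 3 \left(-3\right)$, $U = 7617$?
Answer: $\frac{223968594019}{19758498} \approx 11335.0$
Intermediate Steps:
$C = -18$ ($C = 6 \left(-3\right) = -18$)
$V{\left(u,y \right)} = -2$ ($V{\left(u,y \right)} = \frac{1}{2} \left(-4\right) = -2$)
$v{\left(x \right)} = - 36 x$ ($v{\left(x \right)} = - 18 \left(x + x\right) = - 18 \cdot 2 x = - 36 x$)
$\left(-87 + 102 \cdot 112\right) - \left(\frac{12940}{U} + \frac{v{\left(V{\left(-9,1 \right)} \right)}}{-20752}\right) = \left(-87 + 102 \cdot 112\right) - \left(\frac{12940}{7617} + \frac{\left(-36\right) \left(-2\right)}{-20752}\right) = \left(-87 + 11424\right) - \left(12940 \cdot \frac{1}{7617} + 72 \left(- \frac{1}{20752}\right)\right) = 11337 - \left(\frac{12940}{7617} - \frac{9}{2594}\right) = 11337 - \frac{33497807}{19758498} = \frac{223968594019}{19758498}$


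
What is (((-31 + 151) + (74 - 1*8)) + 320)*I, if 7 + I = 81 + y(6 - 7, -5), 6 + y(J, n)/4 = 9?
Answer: 43516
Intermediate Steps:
y(J, n) = 12 (y(J, n) = -24 + 4*9 = -24 + 36 = 12)
I = 86 (I = -7 + (81 + 12) = -7 + 93 = 86)
(((-31 + 151) + (74 - 1*8)) + 320)*I = (((-31 + 151) + (74 - 1*8)) + 320)*86 = ((120 + (74 - 8)) + 320)*86 = ((120 + 66) + 320)*86 = (186 + 320)*86 = 506*86 = 43516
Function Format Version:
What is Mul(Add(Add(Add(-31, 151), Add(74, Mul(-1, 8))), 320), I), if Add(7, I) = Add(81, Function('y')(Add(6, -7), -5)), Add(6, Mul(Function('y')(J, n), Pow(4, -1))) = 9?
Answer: 43516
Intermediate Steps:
Function('y')(J, n) = 12 (Function('y')(J, n) = Add(-24, Mul(4, 9)) = Add(-24, 36) = 12)
I = 86 (I = Add(-7, Add(81, 12)) = Add(-7, 93) = 86)
Mul(Add(Add(Add(-31, 151), Add(74, Mul(-1, 8))), 320), I) = Mul(Add(Add(Add(-31, 151), Add(74, Mul(-1, 8))), 320), 86) = Mul(Add(Add(120, Add(74, -8)), 320), 86) = Mul(Add(Add(120, 66), 320), 86) = Mul(Add(186, 320), 86) = Mul(506, 86) = 43516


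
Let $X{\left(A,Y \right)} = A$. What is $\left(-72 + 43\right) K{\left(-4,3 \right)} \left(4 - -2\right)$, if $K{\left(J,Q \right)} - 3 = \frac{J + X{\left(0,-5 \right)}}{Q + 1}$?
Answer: $-348$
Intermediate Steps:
$K{\left(J,Q \right)} = 3 + \frac{J}{1 + Q}$ ($K{\left(J,Q \right)} = 3 + \frac{J + 0}{Q + 1} = 3 + \frac{J}{1 + Q}$)
$\left(-72 + 43\right) K{\left(-4,3 \right)} \left(4 - -2\right) = \left(-72 + 43\right) \frac{3 - 4 + 3 \cdot 3}{1 + 3} \left(4 - -2\right) = - 29 \frac{3 - 4 + 9}{4} \left(4 + 2\right) = - 29 \cdot \frac{1}{4} \cdot 8 \cdot 6 = - 29 \cdot 2 \cdot 6 = \left(-29\right) 12 = -348$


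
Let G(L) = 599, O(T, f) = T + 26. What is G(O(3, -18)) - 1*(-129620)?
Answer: 130219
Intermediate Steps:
O(T, f) = 26 + T
G(O(3, -18)) - 1*(-129620) = 599 - 1*(-129620) = 599 + 129620 = 130219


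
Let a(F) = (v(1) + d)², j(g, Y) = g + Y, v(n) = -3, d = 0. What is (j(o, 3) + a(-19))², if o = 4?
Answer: 256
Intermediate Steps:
j(g, Y) = Y + g
a(F) = 9 (a(F) = (-3 + 0)² = (-3)² = 9)
(j(o, 3) + a(-19))² = ((3 + 4) + 9)² = (7 + 9)² = 16² = 256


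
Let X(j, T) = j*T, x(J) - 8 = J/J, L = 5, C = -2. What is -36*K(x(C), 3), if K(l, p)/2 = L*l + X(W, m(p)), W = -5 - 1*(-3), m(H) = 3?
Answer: -2808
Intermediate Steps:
W = -2 (W = -5 + 3 = -2)
x(J) = 9 (x(J) = 8 + J/J = 8 + 1 = 9)
X(j, T) = T*j
K(l, p) = -12 + 10*l (K(l, p) = 2*(5*l + 3*(-2)) = 2*(5*l - 6) = 2*(-6 + 5*l) = -12 + 10*l)
-36*K(x(C), 3) = -36*(-12 + 10*9) = -36*(-12 + 90) = -36*78 = -2808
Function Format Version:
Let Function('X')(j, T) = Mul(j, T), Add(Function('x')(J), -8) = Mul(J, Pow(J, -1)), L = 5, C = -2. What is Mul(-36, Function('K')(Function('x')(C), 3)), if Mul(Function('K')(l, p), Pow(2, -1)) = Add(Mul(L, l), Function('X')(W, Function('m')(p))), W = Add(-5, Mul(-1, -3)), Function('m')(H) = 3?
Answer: -2808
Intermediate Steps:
W = -2 (W = Add(-5, 3) = -2)
Function('x')(J) = 9 (Function('x')(J) = Add(8, Mul(J, Pow(J, -1))) = Add(8, 1) = 9)
Function('X')(j, T) = Mul(T, j)
Function('K')(l, p) = Add(-12, Mul(10, l)) (Function('K')(l, p) = Mul(2, Add(Mul(5, l), Mul(3, -2))) = Mul(2, Add(Mul(5, l), -6)) = Mul(2, Add(-6, Mul(5, l))) = Add(-12, Mul(10, l)))
Mul(-36, Function('K')(Function('x')(C), 3)) = Mul(-36, Add(-12, Mul(10, 9))) = Mul(-36, Add(-12, 90)) = Mul(-36, 78) = -2808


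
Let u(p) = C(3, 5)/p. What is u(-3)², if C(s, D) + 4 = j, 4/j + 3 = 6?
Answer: 64/81 ≈ 0.79012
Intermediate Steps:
j = 4/3 (j = 4/(-3 + 6) = 4/3 ≈ 1.3333)
C(s, D) = -8/3 (C(s, D) = -4 + 4/3 = -8/3)
u(p) = -8/(3*p)
u(-3)² = (-8/3/(-3))² = (-8/3*(-⅓))² = (8/9)² = 64/81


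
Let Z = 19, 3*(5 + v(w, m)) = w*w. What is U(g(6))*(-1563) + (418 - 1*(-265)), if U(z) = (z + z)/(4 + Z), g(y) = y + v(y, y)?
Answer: -24929/23 ≈ -1083.9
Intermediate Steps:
v(w, m) = -5 + w**2/3 (v(w, m) = -5 + (w*w)/3 = -5 + w**2/3)
g(y) = -5 + y + y**2/3 (g(y) = y + (-5 + y**2/3) = -5 + y + y**2/3)
U(z) = 2*z/23 (U(z) = (z + z)/(4 + 19) = (2*z)/23 = (2*z)*(1/23) = 2*z/23)
U(g(6))*(-1563) + (418 - 1*(-265)) = (2*(-5 + 6 + (1/3)*6**2)/23)*(-1563) + (418 - 1*(-265)) = (2*(-5 + 6 + (1/3)*36)/23)*(-1563) + (418 + 265) = (2*(-5 + 6 + 12)/23)*(-1563) + 683 = ((2/23)*13)*(-1563) + 683 = (26/23)*(-1563) + 683 = -40638/23 + 683 = -24929/23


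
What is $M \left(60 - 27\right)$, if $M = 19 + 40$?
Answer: $1947$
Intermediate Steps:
$M = 59$
$M \left(60 - 27\right) = 59 \left(60 - 27\right) = 59 \cdot 33 = 1947$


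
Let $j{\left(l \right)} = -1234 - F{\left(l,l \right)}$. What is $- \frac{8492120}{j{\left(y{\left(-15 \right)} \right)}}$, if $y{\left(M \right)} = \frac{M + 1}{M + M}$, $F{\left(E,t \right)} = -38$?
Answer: $\frac{163310}{23} \approx 7100.4$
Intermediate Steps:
$y{\left(M \right)} = \frac{1 + M}{2 M}$
$j{\left(l \right)} = -1196$ ($j{\left(l \right)} = -1234 - -38 = -1234 + 38 = -1196$)
$- \frac{8492120}{j{\left(y{\left(-15 \right)} \right)}} = - \frac{8492120}{-1196} = \left(-8492120\right) \left(- \frac{1}{1196}\right) = \frac{163310}{23}$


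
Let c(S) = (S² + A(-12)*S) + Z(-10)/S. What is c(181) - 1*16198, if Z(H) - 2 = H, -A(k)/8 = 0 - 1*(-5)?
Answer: 1687455/181 ≈ 9323.0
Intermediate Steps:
A(k) = -40 (A(k) = -8*(0 - 1*(-5)) = -8*(0 + 5) = -8*5 = -40)
Z(H) = 2 + H
c(S) = S² - 40*S - 8/S (c(S) = (S² - 40*S) + (2 - 10)/S = (S² - 40*S) - 8/S = S² - 40*S - 8/S)
c(181) - 1*16198 = (-8 + 181²*(-40 + 181))/181 - 1*16198 = (-8 + 32761*141)/181 - 16198 = (-8 + 4619301)/181 - 16198 = (1/181)*4619293 - 16198 = 4619293/181 - 16198 = 1687455/181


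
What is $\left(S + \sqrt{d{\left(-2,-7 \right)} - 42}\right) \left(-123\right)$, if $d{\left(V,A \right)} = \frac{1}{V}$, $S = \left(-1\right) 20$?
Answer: $2460 - \frac{123 i \sqrt{170}}{2} \approx 2460.0 - 801.86 i$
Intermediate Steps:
$S = -20$
$\left(S + \sqrt{d{\left(-2,-7 \right)} - 42}\right) \left(-123\right) = \left(-20 + \sqrt{\frac{1}{-2} - 42}\right) \left(-123\right) = \left(-20 + \sqrt{- \frac{1}{2} - 42}\right) \left(-123\right) = \left(-20 + \sqrt{- \frac{85}{2}}\right) \left(-123\right) = \left(-20 + \frac{i \sqrt{170}}{2}\right) \left(-123\right) = 2460 - \frac{123 i \sqrt{170}}{2}$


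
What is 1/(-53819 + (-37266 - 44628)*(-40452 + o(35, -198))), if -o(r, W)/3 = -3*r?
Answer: 1/3286925659 ≈ 3.0424e-10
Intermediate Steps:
o(r, W) = 9*r (o(r, W) = -(-9)*r = 9*r)
1/(-53819 + (-37266 - 44628)*(-40452 + o(35, -198))) = 1/(-53819 + (-37266 - 44628)*(-40452 + 9*35)) = 1/(-53819 - 81894*(-40452 + 315)) = 1/(-53819 - 81894*(-40137)) = 1/(-53819 + 3286979478) = 1/3286925659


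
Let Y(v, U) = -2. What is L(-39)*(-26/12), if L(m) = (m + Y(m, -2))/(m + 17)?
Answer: -533/132 ≈ -4.0379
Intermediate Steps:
L(m) = (-2 + m)/(17 + m) (L(m) = (m - 2)/(m + 17) = (-2 + m)/(17 + m))
L(-39)*(-26/12) = ((-2 - 39)/(17 - 39))*(-26/12) = (-41/(-22))*(-26*1/12) = -1/22*(-41)*(-13/6) = (41/22)*(-13/6) = -533/132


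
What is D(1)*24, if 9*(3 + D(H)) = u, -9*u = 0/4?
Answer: -72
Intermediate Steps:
u = 0 (u = -0/4 = -⅑*0 = 0)
D(H) = -3 (D(H) = -3 + (⅑)*0 = -3 + 0 = -3)
D(1)*24 = -3*24 = -72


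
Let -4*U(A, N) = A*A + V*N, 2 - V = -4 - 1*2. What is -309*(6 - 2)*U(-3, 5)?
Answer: 15141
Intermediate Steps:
V = 8 (V = 2 - (-4 - 1*2) = 2 - (-4 - 2) = 2 - 1*(-6) = 2 + 6 = 8)
U(A, N) = -2*N - A²/4 (U(A, N) = -(A*A + 8*N)/4 = -(A² + 8*N)/4 = -2*N - A²/4)
-309*(6 - 2)*U(-3, 5) = -309*(6 - 2)*(-2*5 - ¼*(-3)²) = -1236*(-10 - ¼*9) = -1236*(-10 - 9/4) = -1236*(-49)/4 = -309*(-49) = 15141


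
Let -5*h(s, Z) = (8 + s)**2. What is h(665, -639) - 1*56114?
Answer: -733499/5 ≈ -1.4670e+5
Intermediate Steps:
h(s, Z) = -(8 + s)**2/5
h(665, -639) - 1*56114 = -(8 + 665)**2/5 - 1*56114 = -1/5*673**2 - 56114 = -1/5*452929 - 56114 = -452929/5 - 56114 = -733499/5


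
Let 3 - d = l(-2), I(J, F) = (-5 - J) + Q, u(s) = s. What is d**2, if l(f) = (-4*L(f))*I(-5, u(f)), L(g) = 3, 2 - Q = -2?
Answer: 2601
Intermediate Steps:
Q = 4 (Q = 2 - 1*(-2) = 2 + 2 = 4)
I(J, F) = -1 - J (I(J, F) = (-5 - J) + 4 = -1 - J)
l(f) = -48 (l(f) = (-4*3)*(-1 - 1*(-5)) = -12*(-1 + 5) = -12*4 = -48)
d = 51 (d = 3 - 1*(-48) = 3 + 48 = 51)
d**2 = 51**2 = 2601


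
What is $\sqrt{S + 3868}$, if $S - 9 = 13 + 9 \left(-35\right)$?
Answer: $5 \sqrt{143} \approx 59.791$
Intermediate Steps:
$S = -293$ ($S = 9 + \left(13 + 9 \left(-35\right)\right) = 9 + \left(13 - 315\right) = 9 - 302 = -293$)
$\sqrt{S + 3868} = \sqrt{-293 + 3868} = \sqrt{3575} = 5 \sqrt{143}$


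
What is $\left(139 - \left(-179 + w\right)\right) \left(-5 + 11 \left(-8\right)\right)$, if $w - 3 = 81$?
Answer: $-21762$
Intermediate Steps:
$w = 84$ ($w = 3 + 81 = 84$)
$\left(139 - \left(-179 + w\right)\right) \left(-5 + 11 \left(-8\right)\right) = \left(139 + \left(179 - 84\right)\right) \left(-5 + 11 \left(-8\right)\right) = \left(139 + \left(179 - 84\right)\right) \left(-5 - 88\right) = \left(139 + 95\right) \left(-93\right) = 234 \left(-93\right) = -21762$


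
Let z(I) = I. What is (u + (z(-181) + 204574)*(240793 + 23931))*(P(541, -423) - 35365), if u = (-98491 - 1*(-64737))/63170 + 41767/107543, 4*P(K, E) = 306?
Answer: -106322633812027650413604/55684355 ≈ -1.9094e+15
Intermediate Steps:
P(K, E) = 153/2 (P(K, E) = (¼)*306 = 153/2)
u = -495792516/3396745655 (u = (-98491 + 64737)*(1/63170) + 41767*(1/107543) = -33754*1/63170 + 41767/107543 = -16877/31585 + 41767/107543 = -495792516/3396745655 ≈ -0.14596)
(u + (z(-181) + 204574)*(240793 + 23931))*(P(541, -423) - 35365) = (-495792516/3396745655 + (-181 + 204574)*(240793 + 23931))*(153/2 - 35365) = (-495792516/3396745655 + 204393*264724)*(-70577/2) = (-495792516/3396745655 + 54107732532)*(-70577/2) = (183790205379477355944/3396745655)*(-70577/2) = -106322633812027650413604/55684355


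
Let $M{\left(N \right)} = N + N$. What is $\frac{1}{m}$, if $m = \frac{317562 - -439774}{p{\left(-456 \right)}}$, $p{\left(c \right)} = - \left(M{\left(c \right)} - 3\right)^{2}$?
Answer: $- \frac{837225}{757336} \approx -1.1055$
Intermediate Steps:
$M{\left(N \right)} = 2 N$
$p{\left(c \right)} = - \left(-3 + 2 c\right)^{2}$ ($p{\left(c \right)} = - \left(2 c - 3\right)^{2} = - \left(-3 + 2 c\right)^{2}$)
$m = - \frac{757336}{837225}$ ($m = \frac{317562 - -439774}{\left(-1\right) \left(-3 + 2 \left(-456\right)\right)^{2}} = \frac{317562 + 439774}{\left(-1\right) \left(-3 - 912\right)^{2}} = \frac{757336}{\left(-1\right) \left(-915\right)^{2}} = \frac{757336}{\left(-1\right) 837225} = \frac{757336}{-837225} = 757336 \left(- \frac{1}{837225}\right) = - \frac{757336}{837225} \approx -0.90458$)
$\frac{1}{m} = \frac{1}{- \frac{757336}{837225}} = - \frac{837225}{757336}$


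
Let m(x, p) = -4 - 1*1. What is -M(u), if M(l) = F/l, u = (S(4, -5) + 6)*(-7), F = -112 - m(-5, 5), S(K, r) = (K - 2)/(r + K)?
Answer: -107/28 ≈ -3.8214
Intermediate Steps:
m(x, p) = -5 (m(x, p) = -4 - 1 = -5)
S(K, r) = (-2 + K)/(K + r)
F = -107 (F = -112 - 1*(-5) = -112 + 5 = -107)
u = -28 (u = ((-2 + 4)/(4 - 5) + 6)*(-7) = (2/(-1) + 6)*(-7) = (-1*2 + 6)*(-7) = (-2 + 6)*(-7) = 4*(-7) = -28)
M(l) = -107/l
-M(u) = -(-107)/(-28) = -(-107)*(-1)/28 = -1*107/28 = -107/28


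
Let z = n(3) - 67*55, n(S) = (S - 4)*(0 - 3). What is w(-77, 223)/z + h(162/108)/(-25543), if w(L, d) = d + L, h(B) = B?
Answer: -533543/13435618 ≈ -0.039711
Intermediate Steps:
w(L, d) = L + d
n(S) = 12 - 3*S (n(S) = (-4 + S)*(-3) = 12 - 3*S)
z = -3682 (z = (12 - 3*3) - 67*55 = (12 - 9) - 3685 = 3 - 3685 = -3682)
w(-77, 223)/z + h(162/108)/(-25543) = (-77 + 223)/(-3682) + (162/108)/(-25543) = 146*(-1/3682) + (162*(1/108))*(-1/25543) = -73/1841 + (3/2)*(-1/25543) = -73/1841 - 3/51086 = -533543/13435618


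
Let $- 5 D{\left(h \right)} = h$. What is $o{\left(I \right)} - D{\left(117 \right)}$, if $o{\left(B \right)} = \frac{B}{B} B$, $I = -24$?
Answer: $- \frac{3}{5} \approx -0.6$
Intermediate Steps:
$o{\left(B \right)} = B$ ($o{\left(B \right)} = 1 B = B$)
$D{\left(h \right)} = - \frac{h}{5}$
$o{\left(I \right)} - D{\left(117 \right)} = -24 - \left(- \frac{1}{5}\right) 117 = -24 - - \frac{117}{5} = -24 + \frac{117}{5} = - \frac{3}{5}$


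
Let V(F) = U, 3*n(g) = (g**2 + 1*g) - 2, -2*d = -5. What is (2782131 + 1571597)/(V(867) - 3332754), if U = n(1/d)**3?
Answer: -34013500000/26037141489 ≈ -1.3063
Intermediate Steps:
d = 5/2 (d = -1/2*(-5) = 5/2 ≈ 2.5000)
n(g) = -2/3 + g/3 + g**2/3 (n(g) = ((g**2 + 1*g) - 2)/3 = ((g**2 + g) - 2)/3 = ((g + g**2) - 2)/3 = (-2 + g + g**2)/3 = -2/3 + g/3 + g**2/3)
U = -1728/15625 (U = (-2/3 + 1/(3*(5/2)) + (1/(5/2))**2/3)**3 = (-2/3 + (1/3)*(2/5) + (2/5)**2/3)**3 = (-2/3 + 2/15 + (1/3)*(4/25))**3 = (-2/3 + 2/15 + 4/75)**3 = (-12/25)**3 = -1728/15625 ≈ -0.11059)
V(F) = -1728/15625
(2782131 + 1571597)/(V(867) - 3332754) = (2782131 + 1571597)/(-1728/15625 - 3332754) = 4353728/(-52074282978/15625) = 4353728*(-15625/52074282978) = -34013500000/26037141489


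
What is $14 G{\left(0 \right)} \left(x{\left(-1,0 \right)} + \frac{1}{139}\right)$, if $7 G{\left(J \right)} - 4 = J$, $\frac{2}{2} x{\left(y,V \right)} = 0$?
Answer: $\frac{8}{139} \approx 0.057554$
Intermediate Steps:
$x{\left(y,V \right)} = 0$
$G{\left(J \right)} = \frac{4}{7} + \frac{J}{7}$
$14 G{\left(0 \right)} \left(x{\left(-1,0 \right)} + \frac{1}{139}\right) = 14 \left(\frac{4}{7} + \frac{1}{7} \cdot 0\right) \left(0 + \frac{1}{139}\right) = 14 \left(\frac{4}{7} + 0\right) \left(0 + \frac{1}{139}\right) = 14 \cdot \frac{4}{7} \cdot \frac{1}{139} = 8 \cdot \frac{1}{139} = \frac{8}{139}$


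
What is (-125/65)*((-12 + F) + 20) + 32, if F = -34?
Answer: 82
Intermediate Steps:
(-125/65)*((-12 + F) + 20) + 32 = (-125/65)*((-12 - 34) + 20) + 32 = (-125*1/65)*(-46 + 20) + 32 = -25/13*(-26) + 32 = 50 + 32 = 82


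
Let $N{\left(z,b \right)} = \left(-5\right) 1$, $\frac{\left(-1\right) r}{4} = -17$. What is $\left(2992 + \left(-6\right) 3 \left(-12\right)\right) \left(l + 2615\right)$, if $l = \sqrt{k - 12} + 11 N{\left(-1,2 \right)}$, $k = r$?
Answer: $8212480 + 6416 \sqrt{14} \approx 8.2365 \cdot 10^{6}$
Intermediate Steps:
$r = 68$ ($r = \left(-4\right) \left(-17\right) = 68$)
$k = 68$
$N{\left(z,b \right)} = -5$
$l = -55 + 2 \sqrt{14}$ ($l = \sqrt{68 - 12} + 11 \left(-5\right) = \sqrt{56} - 55 = 2 \sqrt{14} - 55 = -55 + 2 \sqrt{14} \approx -47.517$)
$\left(2992 + \left(-6\right) 3 \left(-12\right)\right) \left(l + 2615\right) = \left(2992 + \left(-6\right) 3 \left(-12\right)\right) \left(\left(-55 + 2 \sqrt{14}\right) + 2615\right) = \left(2992 - -216\right) \left(2560 + 2 \sqrt{14}\right) = \left(2992 + 216\right) \left(2560 + 2 \sqrt{14}\right) = 3208 \left(2560 + 2 \sqrt{14}\right) = 8212480 + 6416 \sqrt{14}$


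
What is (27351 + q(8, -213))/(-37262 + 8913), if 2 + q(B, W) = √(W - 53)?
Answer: -27349/28349 - I*√266/28349 ≈ -0.96473 - 0.00057531*I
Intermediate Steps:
q(B, W) = -2 + √(-53 + W) (q(B, W) = -2 + √(W - 53) = -2 + √(-53 + W))
(27351 + q(8, -213))/(-37262 + 8913) = (27351 + (-2 + √(-53 - 213)))/(-37262 + 8913) = (27351 + (-2 + √(-266)))/(-28349) = (27351 + (-2 + I*√266))*(-1/28349) = (27349 + I*√266)*(-1/28349) = -27349/28349 - I*√266/28349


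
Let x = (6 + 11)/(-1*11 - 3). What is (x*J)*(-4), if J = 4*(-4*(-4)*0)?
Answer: 0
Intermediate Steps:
x = -17/14 (x = 17/(-11 - 3) = 17/(-14) = 17*(-1/14) = -17/14 ≈ -1.2143)
J = 0 (J = 4*(16*0) = 4*0 = 0)
(x*J)*(-4) = -17/14*0*(-4) = 0*(-4) = 0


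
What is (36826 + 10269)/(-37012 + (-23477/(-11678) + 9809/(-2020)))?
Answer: -555475164100/436581960341 ≈ -1.2723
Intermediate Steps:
(36826 + 10269)/(-37012 + (-23477/(-11678) + 9809/(-2020))) = 47095/(-37012 + (-23477*(-1/11678) + 9809*(-1/2020))) = 47095/(-37012 + (23477/11678 - 9809/2020)) = 47095/(-37012 - 33562981/11794780) = 47095/(-436581960341/11794780) = 47095*(-11794780/436581960341) = -555475164100/436581960341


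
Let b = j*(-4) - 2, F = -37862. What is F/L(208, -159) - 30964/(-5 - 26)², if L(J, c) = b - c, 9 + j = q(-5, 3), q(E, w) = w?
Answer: -41989866/173941 ≈ -241.40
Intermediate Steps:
j = -6 (j = -9 + 3 = -6)
b = 22 (b = -6*(-4) - 2 = 24 - 2 = 22)
L(J, c) = 22 - c
F/L(208, -159) - 30964/(-5 - 26)² = -37862/(22 - 1*(-159)) - 30964/(-5 - 26)² = -37862/(22 + 159) - 30964/((-31)²) = -37862/181 - 30964/961 = -41989866/173941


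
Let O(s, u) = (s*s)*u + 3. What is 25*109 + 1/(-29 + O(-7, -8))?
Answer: 1139049/418 ≈ 2725.0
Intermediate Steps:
O(s, u) = 3 + u*s² (O(s, u) = s²*u + 3 = u*s² + 3 = 3 + u*s²)
25*109 + 1/(-29 + O(-7, -8)) = 25*109 + 1/(-29 + (3 - 8*(-7)²)) = 2725 + 1/(-29 + (3 - 8*49)) = 2725 + 1/(-29 + (3 - 392)) = 2725 + 1/(-29 - 389) = 2725 + 1/(-418) = 2725 - 1/418 = 1139049/418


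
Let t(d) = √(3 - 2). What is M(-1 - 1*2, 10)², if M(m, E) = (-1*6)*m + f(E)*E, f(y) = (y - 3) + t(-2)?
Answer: 9604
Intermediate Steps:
t(d) = 1 (t(d) = √1 = 1)
f(y) = -2 + y (f(y) = (y - 3) + 1 = (-3 + y) + 1 = -2 + y)
M(m, E) = -6*m + E*(-2 + E) (M(m, E) = (-1*6)*m + (-2 + E)*E = -6*m + E*(-2 + E))
M(-1 - 1*2, 10)² = (-6*(-1 - 1*2) + 10*(-2 + 10))² = (-6*(-1 - 2) + 10*8)² = (-6*(-3) + 80)² = (18 + 80)² = 98² = 9604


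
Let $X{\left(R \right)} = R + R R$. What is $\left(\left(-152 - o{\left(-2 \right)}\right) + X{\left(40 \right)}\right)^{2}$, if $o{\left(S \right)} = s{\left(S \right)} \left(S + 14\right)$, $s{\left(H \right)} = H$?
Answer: $2286144$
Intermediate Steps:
$X{\left(R \right)} = R + R^{2}$
$o{\left(S \right)} = S \left(14 + S\right)$ ($o{\left(S \right)} = S \left(S + 14\right) = S \left(14 + S\right)$)
$\left(\left(-152 - o{\left(-2 \right)}\right) + X{\left(40 \right)}\right)^{2} = \left(\left(-152 - - 2 \left(14 - 2\right)\right) + 40 \left(1 + 40\right)\right)^{2} = \left(\left(-152 - \left(-2\right) 12\right) + 40 \cdot 41\right)^{2} = \left(\left(-152 - -24\right) + 1640\right)^{2} = \left(\left(-152 + 24\right) + 1640\right)^{2} = \left(-128 + 1640\right)^{2} = 1512^{2} = 2286144$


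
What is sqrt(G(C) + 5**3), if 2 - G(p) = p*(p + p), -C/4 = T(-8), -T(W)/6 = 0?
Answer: sqrt(127) ≈ 11.269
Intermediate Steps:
T(W) = 0 (T(W) = -6*0 = 0)
C = 0 (C = -4*0 = 0)
G(p) = 2 - 2*p**2 (G(p) = 2 - p*(p + p) = 2 - p*2*p = 2 - 2*p**2)
sqrt(G(C) + 5**3) = sqrt((2 - 2*0**2) + 5**3) = sqrt((2 - 2*0) + 125) = sqrt((2 + 0) + 125) = sqrt(2 + 125) = sqrt(127)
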